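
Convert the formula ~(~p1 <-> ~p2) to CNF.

~(~p1 <-> ~p2)
≡ ~((~p1 -> ~p2) & (~p2 -> ~p1))   [eliminate <->]
≡ ~((~~p1 | ~p2) & (~p2 -> ~p1))   [eliminate ->]
≡ ~((~~p1 | ~p2) & (~~p2 | ~p1))   [eliminate ->]
≡ ~(~~p1 | ~p2) | ~(~~p2 | ~p1)   [De Morgan]
≡ (~~~p1 & ~~p2) | ~(~~p2 | ~p1)   [De Morgan]
≡ (~p1 & ~~p2) | ~(~~p2 | ~p1)   [double negation]
≡ (~p1 & p2) | ~(~~p2 | ~p1)   [double negation]
≡ (~p1 & p2) | (~~~p2 & ~~p1)   [De Morgan]
≡ (~p1 & p2) | (~p2 & ~~p1)   [double negation]
≡ (~p1 & p2) | (~p2 & p1)   [double negation]
≡ (~p1 | ~p2) & (~p1 | p1) & (p2 | ~p2) & (p2 | p1)   [distribute | over &]
≡ (~p1 | ~p2) & (p2 | p1)   [simplify]

(~p1 | ~p2) & (p2 | p1)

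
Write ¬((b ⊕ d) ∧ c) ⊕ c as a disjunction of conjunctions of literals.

¬((b ⊕ d) ∧ c) ⊕ c
≡ (¬((b ⊕ d) ∧ c) ∧ ¬c) ∨ (¬¬((b ⊕ d) ∧ c) ∧ c)   [expand ⊕]
≡ (¬(((b ∧ ¬d) ∨ (¬b ∧ d)) ∧ c) ∧ ¬c) ∨ (¬¬((b ⊕ d) ∧ c) ∧ c)   [expand ⊕]
≡ (¬(((b ∧ ¬d) ∨ (¬b ∧ d)) ∧ c) ∧ ¬c) ∨ (¬¬(((b ∧ ¬d) ∨ (¬b ∧ d)) ∧ c) ∧ c)   [expand ⊕]
≡ ((¬((b ∧ ¬d) ∨ (¬b ∧ d)) ∨ ¬c) ∧ ¬c) ∨ (¬¬(((b ∧ ¬d) ∨ (¬b ∧ d)) ∧ c) ∧ c)   [De Morgan]
≡ (((¬(b ∧ ¬d) ∧ ¬(¬b ∧ d)) ∨ ¬c) ∧ ¬c) ∨ (¬¬(((b ∧ ¬d) ∨ (¬b ∧ d)) ∧ c) ∧ c)   [De Morgan]
≡ ((((¬b ∨ ¬¬d) ∧ ¬(¬b ∧ d)) ∨ ¬c) ∧ ¬c) ∨ (¬¬(((b ∧ ¬d) ∨ (¬b ∧ d)) ∧ c) ∧ c)   [De Morgan]
≡ ((((¬b ∨ d) ∧ ¬(¬b ∧ d)) ∨ ¬c) ∧ ¬c) ∨ (¬¬(((b ∧ ¬d) ∨ (¬b ∧ d)) ∧ c) ∧ c)   [double negation]
≡ ((((¬b ∨ d) ∧ (¬¬b ∨ ¬d)) ∨ ¬c) ∧ ¬c) ∨ (¬¬(((b ∧ ¬d) ∨ (¬b ∧ d)) ∧ c) ∧ c)   [De Morgan]
≡ ((((¬b ∨ d) ∧ (b ∨ ¬d)) ∨ ¬c) ∧ ¬c) ∨ (¬¬(((b ∧ ¬d) ∨ (¬b ∧ d)) ∧ c) ∧ c)   [double negation]
≡ ((((¬b ∨ d) ∧ (b ∨ ¬d)) ∨ ¬c) ∧ ¬c) ∨ (((b ∧ ¬d) ∨ (¬b ∧ d)) ∧ c ∧ c)   [double negation]
≡ (¬b ∧ b ∧ ¬c) ∨ (¬b ∧ ¬d ∧ ¬c) ∨ (d ∧ b ∧ ¬c) ∨ (d ∧ ¬d ∧ ¬c) ∨ (¬c ∧ ¬c) ∨ (b ∧ ¬d ∧ c ∧ c) ∨ (¬b ∧ d ∧ c ∧ c)   [distribute ∧ over ∨]
≡ ¬c ∨ (b ∧ ¬d ∧ c) ∨ (¬b ∧ d ∧ c)   [simplify]

¬c ∨ (b ∧ ¬d ∧ c) ∨ (¬b ∧ d ∧ c)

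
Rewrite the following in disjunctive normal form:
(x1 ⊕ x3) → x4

(¬x1 ∧ ¬x3) ∨ (x3 ∧ x1) ∨ x4

(x1 ⊕ x3) → x4
≡ ¬(x1 ⊕ x3) ∨ x4   [eliminate →]
≡ ¬((x1 ∧ ¬x3) ∨ (¬x1 ∧ x3)) ∨ x4   [expand ⊕]
≡ (¬(x1 ∧ ¬x3) ∧ ¬(¬x1 ∧ x3)) ∨ x4   [De Morgan]
≡ ((¬x1 ∨ ¬¬x3) ∧ ¬(¬x1 ∧ x3)) ∨ x4   [De Morgan]
≡ ((¬x1 ∨ x3) ∧ ¬(¬x1 ∧ x3)) ∨ x4   [double negation]
≡ ((¬x1 ∨ x3) ∧ (¬¬x1 ∨ ¬x3)) ∨ x4   [De Morgan]
≡ ((¬x1 ∨ x3) ∧ (x1 ∨ ¬x3)) ∨ x4   [double negation]
≡ (¬x1 ∧ x1) ∨ (¬x1 ∧ ¬x3) ∨ (x3 ∧ x1) ∨ (x3 ∧ ¬x3) ∨ x4   [distribute ∧ over ∨]
≡ (¬x1 ∧ ¬x3) ∨ (x3 ∧ x1) ∨ x4   [simplify]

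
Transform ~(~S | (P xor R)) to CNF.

S & (~P | R) & (~R | P)

~(~S | (P xor R))
≡ ~(~S | ((P | R) & ~(P & R)))   [expand xor]
≡ ~~S & ~((P | R) & ~(P & R))   [De Morgan]
≡ S & ~((P | R) & ~(P & R))   [double negation]
≡ S & (~(P | R) | ~~(P & R))   [De Morgan]
≡ S & ((~P & ~R) | ~~(P & R))   [De Morgan]
≡ S & ((~P & ~R) | (P & R))   [double negation]
≡ S & (~P | P) & (~P | R) & (~R | P) & (~R | R)   [distribute | over &]
≡ S & (~P | R) & (~R | P)   [simplify]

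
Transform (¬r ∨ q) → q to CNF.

r ∨ q

(¬r ∨ q) → q
= ¬(¬r ∨ q) ∨ q
= (¬¬r ∧ ¬q) ∨ q
= (r ∧ ¬q) ∨ q
= (r ∨ q) ∧ (¬q ∨ q)
= r ∨ q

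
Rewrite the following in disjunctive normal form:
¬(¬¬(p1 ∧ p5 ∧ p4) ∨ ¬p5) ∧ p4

¬(¬¬(p1 ∧ p5 ∧ p4) ∨ ¬p5) ∧ p4
≡ ¬¬¬(p1 ∧ p5 ∧ p4) ∧ ¬¬p5 ∧ p4   [De Morgan]
≡ ¬(p1 ∧ p5 ∧ p4) ∧ ¬¬p5 ∧ p4   [double negation]
≡ (¬p1 ∨ ¬p5 ∨ ¬p4) ∧ ¬¬p5 ∧ p4   [De Morgan]
≡ (¬p1 ∨ ¬p5 ∨ ¬p4) ∧ p5 ∧ p4   [double negation]
≡ (¬p1 ∧ p5 ∧ p4) ∨ (¬p5 ∧ p5 ∧ p4) ∨ (¬p4 ∧ p5 ∧ p4)   [distribute ∧ over ∨]
≡ ¬p1 ∧ p5 ∧ p4   [simplify]

¬p1 ∧ p5 ∧ p4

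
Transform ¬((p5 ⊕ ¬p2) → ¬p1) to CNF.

(p5 ∨ ¬p2) ∧ (¬p5 ∨ p2) ∧ p1

¬((p5 ⊕ ¬p2) → ¬p1)
⇔ ¬(¬(p5 ⊕ ¬p2) ∨ ¬p1)   [eliminate →]
⇔ ¬(¬((p5 ∨ ¬p2) ∧ ¬(p5 ∧ ¬p2)) ∨ ¬p1)   [expand ⊕]
⇔ ¬¬((p5 ∨ ¬p2) ∧ ¬(p5 ∧ ¬p2)) ∧ ¬¬p1   [De Morgan]
⇔ (p5 ∨ ¬p2) ∧ ¬(p5 ∧ ¬p2) ∧ ¬¬p1   [double negation]
⇔ (p5 ∨ ¬p2) ∧ (¬p5 ∨ ¬¬p2) ∧ ¬¬p1   [De Morgan]
⇔ (p5 ∨ ¬p2) ∧ (¬p5 ∨ p2) ∧ ¬¬p1   [double negation]
⇔ (p5 ∨ ¬p2) ∧ (¬p5 ∨ p2) ∧ p1   [double negation]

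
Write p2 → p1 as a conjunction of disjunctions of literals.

¬p2 ∨ p1

p2 → p1
= ¬p2 ∨ p1   [eliminate →]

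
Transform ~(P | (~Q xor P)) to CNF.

~(P | (~Q xor P))
≡ ~(P | ((~Q | P) & ~(~Q & P)))   [expand xor]
≡ ~P & ~((~Q | P) & ~(~Q & P))   [De Morgan]
≡ ~P & (~(~Q | P) | ~~(~Q & P))   [De Morgan]
≡ ~P & ((~~Q & ~P) | ~~(~Q & P))   [De Morgan]
≡ ~P & ((Q & ~P) | ~~(~Q & P))   [double negation]
≡ ~P & ((Q & ~P) | (~Q & P))   [double negation]
≡ ~P & (Q | ~Q) & (Q | P) & (~P | ~Q) & (~P | P)   [distribute | over &]
≡ ~P & (Q | P)   [simplify]

~P & (Q | P)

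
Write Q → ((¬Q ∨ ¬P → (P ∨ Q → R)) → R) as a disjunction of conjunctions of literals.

¬Q ∨ ¬P ∧ Q ∧ ¬R ∨ R

Q → ((¬Q ∨ ¬P → (P ∨ Q → R)) → R)
⇔ ¬Q ∨ ((¬Q ∨ ¬P → (P ∨ Q → R)) → R)   — eliminate →
⇔ ¬Q ∨ ¬(¬Q ∨ ¬P → (P ∨ Q → R)) ∨ R   — eliminate →
⇔ ¬Q ∨ ¬(¬(¬Q ∨ ¬P) ∨ (P ∨ Q → R)) ∨ R   — eliminate →
⇔ ¬Q ∨ ¬(¬(¬Q ∨ ¬P) ∨ ¬(P ∨ Q) ∨ R) ∨ R   — eliminate →
⇔ ¬Q ∨ ¬¬(¬Q ∨ ¬P) ∧ ¬¬(P ∨ Q) ∧ ¬R ∨ R   — De Morgan
⇔ ¬Q ∨ (¬Q ∨ ¬P) ∧ ¬¬(P ∨ Q) ∧ ¬R ∨ R   — double negation
⇔ ¬Q ∨ (¬Q ∨ ¬P) ∧ (P ∨ Q) ∧ ¬R ∨ R   — double negation
⇔ ¬Q ∨ ¬Q ∧ P ∧ ¬R ∨ ¬Q ∧ Q ∧ ¬R ∨ ¬P ∧ P ∧ ¬R ∨ ¬P ∧ Q ∧ ¬R ∨ R   — distribute ∧ over ∨
⇔ ¬Q ∨ ¬P ∧ Q ∧ ¬R ∨ R   — simplify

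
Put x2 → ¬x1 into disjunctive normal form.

x2 → ¬x1
= ¬x2 ∨ ¬x1   [eliminate →]

¬x2 ∨ ¬x1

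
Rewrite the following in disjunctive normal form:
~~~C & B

~~~C & B
⇔ ~C & B   [double negation]

~C & B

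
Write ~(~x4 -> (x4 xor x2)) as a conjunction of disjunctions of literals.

~(~x4 -> (x4 xor x2))
⇔ ~(~~x4 | (x4 xor x2))
⇔ ~(~~x4 | ((x4 | x2) & ~(x4 & x2)))
⇔ ~~~x4 & ~((x4 | x2) & ~(x4 & x2))
⇔ ~x4 & ~((x4 | x2) & ~(x4 & x2))
⇔ ~x4 & (~(x4 | x2) | ~~(x4 & x2))
⇔ ~x4 & ((~x4 & ~x2) | ~~(x4 & x2))
⇔ ~x4 & ((~x4 & ~x2) | (x4 & x2))
⇔ ~x4 & (~x4 | x4) & (~x4 | x2) & (~x2 | x4) & (~x2 | x2)
⇔ ~x4 & (~x2 | x4)

~x4 & (~x2 | x4)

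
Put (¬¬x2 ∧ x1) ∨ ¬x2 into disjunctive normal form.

(x2 ∧ x1) ∨ ¬x2

(¬¬x2 ∧ x1) ∨ ¬x2
⇔ (x2 ∧ x1) ∨ ¬x2   [double negation]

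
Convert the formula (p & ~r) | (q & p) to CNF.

p & (~r | q)

(p & ~r) | (q & p)
= (p | q) & (p | p) & (~r | q) & (~r | p)   [distribute | over &]
= p & (~r | q)   [simplify]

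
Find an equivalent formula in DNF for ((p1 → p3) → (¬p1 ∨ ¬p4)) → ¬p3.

((p1 → p3) → (¬p1 ∨ ¬p4)) → ¬p3
⇔ ¬((p1 → p3) → (¬p1 ∨ ¬p4)) ∨ ¬p3   [eliminate →]
⇔ ¬(¬(p1 → p3) ∨ ¬p1 ∨ ¬p4) ∨ ¬p3   [eliminate →]
⇔ ¬(¬(¬p1 ∨ p3) ∨ ¬p1 ∨ ¬p4) ∨ ¬p3   [eliminate →]
⇔ (¬¬(¬p1 ∨ p3) ∧ ¬¬p1 ∧ ¬¬p4) ∨ ¬p3   [De Morgan]
⇔ ((¬p1 ∨ p3) ∧ ¬¬p1 ∧ ¬¬p4) ∨ ¬p3   [double negation]
⇔ ((¬p1 ∨ p3) ∧ p1 ∧ ¬¬p4) ∨ ¬p3   [double negation]
⇔ ((¬p1 ∨ p3) ∧ p1 ∧ p4) ∨ ¬p3   [double negation]
⇔ (¬p1 ∧ p1 ∧ p4) ∨ (p3 ∧ p1 ∧ p4) ∨ ¬p3   [distribute ∧ over ∨]
⇔ (p3 ∧ p1 ∧ p4) ∨ ¬p3   [simplify]

(p3 ∧ p1 ∧ p4) ∨ ¬p3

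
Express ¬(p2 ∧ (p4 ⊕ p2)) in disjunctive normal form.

¬(p2 ∧ (p4 ⊕ p2))
= ¬(p2 ∧ ((p4 ∧ ¬p2) ∨ (¬p4 ∧ p2)))   [expand ⊕]
= ¬p2 ∨ ¬((p4 ∧ ¬p2) ∨ (¬p4 ∧ p2))   [De Morgan]
= ¬p2 ∨ (¬(p4 ∧ ¬p2) ∧ ¬(¬p4 ∧ p2))   [De Morgan]
= ¬p2 ∨ ((¬p4 ∨ ¬¬p2) ∧ ¬(¬p4 ∧ p2))   [De Morgan]
= ¬p2 ∨ ((¬p4 ∨ p2) ∧ ¬(¬p4 ∧ p2))   [double negation]
= ¬p2 ∨ ((¬p4 ∨ p2) ∧ (¬¬p4 ∨ ¬p2))   [De Morgan]
= ¬p2 ∨ ((¬p4 ∨ p2) ∧ (p4 ∨ ¬p2))   [double negation]
= ¬p2 ∨ (¬p4 ∧ p4) ∨ (¬p4 ∧ ¬p2) ∨ (p2 ∧ p4) ∨ (p2 ∧ ¬p2)   [distribute ∧ over ∨]
= ¬p2 ∨ (p2 ∧ p4)   [simplify]

¬p2 ∨ (p2 ∧ p4)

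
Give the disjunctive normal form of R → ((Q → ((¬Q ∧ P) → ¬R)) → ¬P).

R → ((Q → ((¬Q ∧ P) → ¬R)) → ¬P)
≡ ¬R ∨ ((Q → ((¬Q ∧ P) → ¬R)) → ¬P)   — eliminate →
≡ ¬R ∨ ¬(Q → ((¬Q ∧ P) → ¬R)) ∨ ¬P   — eliminate →
≡ ¬R ∨ ¬(¬Q ∨ ((¬Q ∧ P) → ¬R)) ∨ ¬P   — eliminate →
≡ ¬R ∨ ¬(¬Q ∨ ¬(¬Q ∧ P) ∨ ¬R) ∨ ¬P   — eliminate →
≡ ¬R ∨ (¬¬Q ∧ ¬¬(¬Q ∧ P) ∧ ¬¬R) ∨ ¬P   — De Morgan
≡ ¬R ∨ (Q ∧ ¬¬(¬Q ∧ P) ∧ ¬¬R) ∨ ¬P   — double negation
≡ ¬R ∨ (Q ∧ ¬Q ∧ P ∧ ¬¬R) ∨ ¬P   — double negation
≡ ¬R ∨ (Q ∧ ¬Q ∧ P ∧ R) ∨ ¬P   — double negation
≡ ¬R ∨ ¬P   — simplify

¬R ∨ ¬P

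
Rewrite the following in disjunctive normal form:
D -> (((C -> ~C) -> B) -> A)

~D | (~C & ~B) | A

D -> (((C -> ~C) -> B) -> A)
⇔ ~D | (((C -> ~C) -> B) -> A)   (eliminate ->)
⇔ ~D | ~((C -> ~C) -> B) | A   (eliminate ->)
⇔ ~D | ~(~(C -> ~C) | B) | A   (eliminate ->)
⇔ ~D | ~(~(~C | ~C) | B) | A   (eliminate ->)
⇔ ~D | (~~(~C | ~C) & ~B) | A   (De Morgan)
⇔ ~D | ((~C | ~C) & ~B) | A   (double negation)
⇔ ~D | (~C & ~B) | (~C & ~B) | A   (distribute & over |)
⇔ ~D | (~C & ~B) | A   (simplify)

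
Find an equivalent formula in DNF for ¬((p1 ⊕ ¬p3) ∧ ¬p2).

(¬p1 ∧ p3) ∨ (¬p3 ∧ p1) ∨ p2

¬((p1 ⊕ ¬p3) ∧ ¬p2)
≡ ¬(((p1 ∧ ¬¬p3) ∨ (¬p1 ∧ ¬p3)) ∧ ¬p2)   (expand ⊕)
≡ ¬((p1 ∧ ¬¬p3) ∨ (¬p1 ∧ ¬p3)) ∨ ¬¬p2   (De Morgan)
≡ (¬(p1 ∧ ¬¬p3) ∧ ¬(¬p1 ∧ ¬p3)) ∨ ¬¬p2   (De Morgan)
≡ ((¬p1 ∨ ¬¬¬p3) ∧ ¬(¬p1 ∧ ¬p3)) ∨ ¬¬p2   (De Morgan)
≡ ((¬p1 ∨ ¬p3) ∧ ¬(¬p1 ∧ ¬p3)) ∨ ¬¬p2   (double negation)
≡ ((¬p1 ∨ ¬p3) ∧ (¬¬p1 ∨ ¬¬p3)) ∨ ¬¬p2   (De Morgan)
≡ ((¬p1 ∨ ¬p3) ∧ (p1 ∨ ¬¬p3)) ∨ ¬¬p2   (double negation)
≡ ((¬p1 ∨ ¬p3) ∧ (p1 ∨ p3)) ∨ ¬¬p2   (double negation)
≡ ((¬p1 ∨ ¬p3) ∧ (p1 ∨ p3)) ∨ p2   (double negation)
≡ (¬p1 ∧ p1) ∨ (¬p1 ∧ p3) ∨ (¬p3 ∧ p1) ∨ (¬p3 ∧ p3) ∨ p2   (distribute ∧ over ∨)
≡ (¬p1 ∧ p3) ∨ (¬p3 ∧ p1) ∨ p2   (simplify)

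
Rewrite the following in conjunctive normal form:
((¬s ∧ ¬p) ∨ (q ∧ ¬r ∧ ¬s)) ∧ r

((¬s ∧ ¬p) ∨ (q ∧ ¬r ∧ ¬s)) ∧ r
= (¬s ∨ q) ∧ (¬s ∨ ¬r) ∧ (¬s ∨ ¬s) ∧ (¬p ∨ q) ∧ (¬p ∨ ¬r) ∧ (¬p ∨ ¬s) ∧ r   — distribute ∨ over ∧
= ¬s ∧ (¬p ∨ q) ∧ (¬p ∨ ¬r) ∧ r   — simplify

¬s ∧ (¬p ∨ q) ∧ (¬p ∨ ¬r) ∧ r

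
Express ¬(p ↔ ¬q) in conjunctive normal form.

(p ∨ ¬q) ∧ (q ∨ ¬p)

¬(p ↔ ¬q)
≡ ¬((p → ¬q) ∧ (¬q → p))   [eliminate ↔]
≡ ¬((¬p ∨ ¬q) ∧ (¬q → p))   [eliminate →]
≡ ¬((¬p ∨ ¬q) ∧ (¬¬q ∨ p))   [eliminate →]
≡ ¬(¬p ∨ ¬q) ∨ ¬(¬¬q ∨ p)   [De Morgan]
≡ (¬¬p ∧ ¬¬q) ∨ ¬(¬¬q ∨ p)   [De Morgan]
≡ (p ∧ ¬¬q) ∨ ¬(¬¬q ∨ p)   [double negation]
≡ (p ∧ q) ∨ ¬(¬¬q ∨ p)   [double negation]
≡ (p ∧ q) ∨ (¬¬¬q ∧ ¬p)   [De Morgan]
≡ (p ∧ q) ∨ (¬q ∧ ¬p)   [double negation]
≡ (p ∨ ¬q) ∧ (p ∨ ¬p) ∧ (q ∨ ¬q) ∧ (q ∨ ¬p)   [distribute ∨ over ∧]
≡ (p ∨ ¬q) ∧ (q ∨ ¬p)   [simplify]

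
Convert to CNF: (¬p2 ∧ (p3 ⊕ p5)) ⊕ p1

(¬p2 ∧ (p3 ⊕ p5)) ⊕ p1
≡ ((¬p2 ∧ (p3 ⊕ p5)) ∨ p1) ∧ ¬(¬p2 ∧ (p3 ⊕ p5) ∧ p1)
≡ ((¬p2 ∧ (p3 ∨ p5) ∧ ¬(p3 ∧ p5)) ∨ p1) ∧ ¬(¬p2 ∧ (p3 ⊕ p5) ∧ p1)
≡ ((¬p2 ∧ (p3 ∨ p5) ∧ ¬(p3 ∧ p5)) ∨ p1) ∧ ¬(¬p2 ∧ (p3 ∨ p5) ∧ ¬(p3 ∧ p5) ∧ p1)
≡ ((¬p2 ∧ (p3 ∨ p5) ∧ (¬p3 ∨ ¬p5)) ∨ p1) ∧ ¬(¬p2 ∧ (p3 ∨ p5) ∧ ¬(p3 ∧ p5) ∧ p1)
≡ ((¬p2 ∧ (p3 ∨ p5) ∧ (¬p3 ∨ ¬p5)) ∨ p1) ∧ (¬¬p2 ∨ ¬(p3 ∨ p5) ∨ ¬¬(p3 ∧ p5) ∨ ¬p1)
≡ ((¬p2 ∧ (p3 ∨ p5) ∧ (¬p3 ∨ ¬p5)) ∨ p1) ∧ (p2 ∨ ¬(p3 ∨ p5) ∨ ¬¬(p3 ∧ p5) ∨ ¬p1)
≡ ((¬p2 ∧ (p3 ∨ p5) ∧ (¬p3 ∨ ¬p5)) ∨ p1) ∧ (p2 ∨ (¬p3 ∧ ¬p5) ∨ ¬¬(p3 ∧ p5) ∨ ¬p1)
≡ ((¬p2 ∧ (p3 ∨ p5) ∧ (¬p3 ∨ ¬p5)) ∨ p1) ∧ (p2 ∨ (¬p3 ∧ ¬p5) ∨ (p3 ∧ p5) ∨ ¬p1)
≡ (¬p2 ∨ p1) ∧ (p3 ∨ p5 ∨ p1) ∧ (¬p3 ∨ ¬p5 ∨ p1) ∧ (p2 ∨ ¬p3 ∨ p3 ∨ ¬p1) ∧ (p2 ∨ ¬p3 ∨ p5 ∨ ¬p1) ∧ (p2 ∨ ¬p5 ∨ p3 ∨ ¬p1) ∧ (p2 ∨ ¬p5 ∨ p5 ∨ ¬p1)
≡ (¬p2 ∨ p1) ∧ (p3 ∨ p5 ∨ p1) ∧ (¬p3 ∨ ¬p5 ∨ p1) ∧ (p2 ∨ ¬p3 ∨ p5 ∨ ¬p1) ∧ (p2 ∨ ¬p5 ∨ p3 ∨ ¬p1)

(¬p2 ∨ p1) ∧ (p3 ∨ p5 ∨ p1) ∧ (¬p3 ∨ ¬p5 ∨ p1) ∧ (p2 ∨ ¬p3 ∨ p5 ∨ ¬p1) ∧ (p2 ∨ ¬p5 ∨ p3 ∨ ¬p1)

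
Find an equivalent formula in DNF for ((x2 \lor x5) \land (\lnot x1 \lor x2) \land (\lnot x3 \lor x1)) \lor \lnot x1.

(x2 \land \lnot x3) \lor (x2 \land x1) \lor \lnot x1

((x2 \lor x5) \land (\lnot x1 \lor x2) \land (\lnot x3 \lor x1)) \lor \lnot x1
= (x2 \land \lnot x1 \land \lnot x3) \lor (x2 \land \lnot x1 \land x1) \lor (x2 \land x2 \land \lnot x3) \lor (x2 \land x2 \land x1) \lor (x5 \land \lnot x1 \land \lnot x3) \lor (x5 \land \lnot x1 \land x1) \lor (x5 \land x2 \land \lnot x3) \lor (x5 \land x2 \land x1) \lor \lnot x1   [distribute \land over \lor]
= (x2 \land \lnot x3) \lor (x2 \land x1) \lor \lnot x1   [simplify]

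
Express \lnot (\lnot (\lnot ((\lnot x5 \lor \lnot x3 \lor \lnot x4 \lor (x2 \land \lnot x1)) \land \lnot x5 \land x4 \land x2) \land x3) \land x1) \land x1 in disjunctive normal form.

\lnot (\lnot (\lnot ((\lnot x5 \lor \lnot x3 \lor \lnot x4 \lor (x2 \land \lnot x1)) \land \lnot x5 \land x4 \land x2) \land x3) \land x1) \land x1
≡ (\lnot \lnot (\lnot ((\lnot x5 \lor \lnot x3 \lor \lnot x4 \lor (x2 \land \lnot x1)) \land \lnot x5 \land x4 \land x2) \land x3) \lor \lnot x1) \land x1   [De Morgan]
≡ ((\lnot ((\lnot x5 \lor \lnot x3 \lor \lnot x4 \lor (x2 \land \lnot x1)) \land \lnot x5 \land x4 \land x2) \land x3) \lor \lnot x1) \land x1   [double negation]
≡ (((\lnot (\lnot x5 \lor \lnot x3 \lor \lnot x4 \lor (x2 \land \lnot x1)) \lor \lnot \lnot x5 \lor \lnot x4 \lor \lnot x2) \land x3) \lor \lnot x1) \land x1   [De Morgan]
≡ ((((\lnot \lnot x5 \land \lnot \lnot x3 \land \lnot \lnot x4 \land \lnot (x2 \land \lnot x1)) \lor \lnot \lnot x5 \lor \lnot x4 \lor \lnot x2) \land x3) \lor \lnot x1) \land x1   [De Morgan]
≡ ((((x5 \land \lnot \lnot x3 \land \lnot \lnot x4 \land \lnot (x2 \land \lnot x1)) \lor \lnot \lnot x5 \lor \lnot x4 \lor \lnot x2) \land x3) \lor \lnot x1) \land x1   [double negation]
≡ ((((x5 \land x3 \land \lnot \lnot x4 \land \lnot (x2 \land \lnot x1)) \lor \lnot \lnot x5 \lor \lnot x4 \lor \lnot x2) \land x3) \lor \lnot x1) \land x1   [double negation]
≡ ((((x5 \land x3 \land x4 \land \lnot (x2 \land \lnot x1)) \lor \lnot \lnot x5 \lor \lnot x4 \lor \lnot x2) \land x3) \lor \lnot x1) \land x1   [double negation]
≡ ((((x5 \land x3 \land x4 \land (\lnot x2 \lor \lnot \lnot x1)) \lor \lnot \lnot x5 \lor \lnot x4 \lor \lnot x2) \land x3) \lor \lnot x1) \land x1   [De Morgan]
≡ ((((x5 \land x3 \land x4 \land (\lnot x2 \lor x1)) \lor \lnot \lnot x5 \lor \lnot x4 \lor \lnot x2) \land x3) \lor \lnot x1) \land x1   [double negation]
≡ ((((x5 \land x3 \land x4 \land (\lnot x2 \lor x1)) \lor x5 \lor \lnot x4 \lor \lnot x2) \land x3) \lor \lnot x1) \land x1   [double negation]
≡ (x5 \land x3 \land x4 \land \lnot x2 \land x3 \land x1) \lor (x5 \land x3 \land x4 \land x1 \land x3 \land x1) \lor (x5 \land x3 \land x1) \lor (\lnot x4 \land x3 \land x1) \lor (\lnot x2 \land x3 \land x1) \lor (\lnot x1 \land x1)   [distribute \land over \lor]
≡ (x5 \land x3 \land x1) \lor (\lnot x4 \land x3 \land x1) \lor (\lnot x2 \land x3 \land x1)   [simplify]

(x5 \land x3 \land x1) \lor (\lnot x4 \land x3 \land x1) \lor (\lnot x2 \land x3 \land x1)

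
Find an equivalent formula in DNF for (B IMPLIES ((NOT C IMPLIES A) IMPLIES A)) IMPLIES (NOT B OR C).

(B IMPLIES ((NOT C IMPLIES A) IMPLIES A)) IMPLIES (NOT B OR C)
≡ NOT (B IMPLIES ((NOT C IMPLIES A) IMPLIES A)) OR NOT B OR C   [eliminate IMPLIES]
≡ NOT (NOT B OR ((NOT C IMPLIES A) IMPLIES A)) OR NOT B OR C   [eliminate IMPLIES]
≡ NOT (NOT B OR NOT (NOT C IMPLIES A) OR A) OR NOT B OR C   [eliminate IMPLIES]
≡ NOT (NOT B OR NOT (NOT NOT C OR A) OR A) OR NOT B OR C   [eliminate IMPLIES]
≡ (NOT NOT B AND NOT NOT (NOT NOT C OR A) AND NOT A) OR NOT B OR C   [De Morgan]
≡ (B AND NOT NOT (NOT NOT C OR A) AND NOT A) OR NOT B OR C   [double negation]
≡ (B AND (NOT NOT C OR A) AND NOT A) OR NOT B OR C   [double negation]
≡ (B AND (C OR A) AND NOT A) OR NOT B OR C   [double negation]
≡ (B AND C AND NOT A) OR (B AND A AND NOT A) OR NOT B OR C   [distribute AND over OR]
≡ NOT B OR C   [simplify]

NOT B OR C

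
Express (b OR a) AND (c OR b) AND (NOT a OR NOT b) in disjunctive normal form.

(b AND NOT a) OR (a AND c AND NOT b)

(b OR a) AND (c OR b) AND (NOT a OR NOT b)
= (b AND c AND NOT a) OR (b AND c AND NOT b) OR (b AND b AND NOT a) OR (b AND b AND NOT b) OR (a AND c AND NOT a) OR (a AND c AND NOT b) OR (a AND b AND NOT a) OR (a AND b AND NOT b)   — distribute AND over OR
= (b AND NOT a) OR (a AND c AND NOT b)   — simplify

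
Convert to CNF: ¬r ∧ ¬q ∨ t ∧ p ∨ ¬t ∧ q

(¬r ∨ t ∨ q) ∧ (¬r ∨ p ∨ ¬t) ∧ (¬r ∨ p ∨ q) ∧ (¬q ∨ p ∨ ¬t)

¬r ∧ ¬q ∨ t ∧ p ∨ ¬t ∧ q
⇔ (¬r ∨ t ∨ ¬t) ∧ (¬r ∨ t ∨ q) ∧ (¬r ∨ p ∨ ¬t) ∧ (¬r ∨ p ∨ q) ∧ (¬q ∨ t ∨ ¬t) ∧ (¬q ∨ t ∨ q) ∧ (¬q ∨ p ∨ ¬t) ∧ (¬q ∨ p ∨ q)
⇔ (¬r ∨ t ∨ q) ∧ (¬r ∨ p ∨ ¬t) ∧ (¬r ∨ p ∨ q) ∧ (¬q ∨ p ∨ ¬t)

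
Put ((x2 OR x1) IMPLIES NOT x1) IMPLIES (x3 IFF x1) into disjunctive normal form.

((x2 OR x1) IMPLIES NOT x1) IMPLIES (x3 IFF x1)
⇔ NOT ((x2 OR x1) IMPLIES NOT x1) OR (x3 IFF x1)   [eliminate IMPLIES]
⇔ NOT (NOT (x2 OR x1) OR NOT x1) OR (x3 IFF x1)   [eliminate IMPLIES]
⇔ NOT (NOT (x2 OR x1) OR NOT x1) OR ((x3 IMPLIES x1) AND (x1 IMPLIES x3))   [eliminate IFF]
⇔ NOT (NOT (x2 OR x1) OR NOT x1) OR ((NOT x3 OR x1) AND (x1 IMPLIES x3))   [eliminate IMPLIES]
⇔ NOT (NOT (x2 OR x1) OR NOT x1) OR ((NOT x3 OR x1) AND (NOT x1 OR x3))   [eliminate IMPLIES]
⇔ (NOT NOT (x2 OR x1) AND NOT NOT x1) OR ((NOT x3 OR x1) AND (NOT x1 OR x3))   [De Morgan]
⇔ ((x2 OR x1) AND NOT NOT x1) OR ((NOT x3 OR x1) AND (NOT x1 OR x3))   [double negation]
⇔ ((x2 OR x1) AND x1) OR ((NOT x3 OR x1) AND (NOT x1 OR x3))   [double negation]
⇔ (x2 AND x1) OR (x1 AND x1) OR (NOT x3 AND NOT x1) OR (NOT x3 AND x3) OR (x1 AND NOT x1) OR (x1 AND x3)   [distribute AND over OR]
⇔ x1 OR (NOT x3 AND NOT x1)   [simplify]

x1 OR (NOT x3 AND NOT x1)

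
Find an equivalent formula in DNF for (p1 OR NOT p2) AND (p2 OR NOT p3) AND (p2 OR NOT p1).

(p1 AND p2) OR (NOT p2 AND NOT p3 AND NOT p1)

(p1 OR NOT p2) AND (p2 OR NOT p3) AND (p2 OR NOT p1)
≡ (p1 AND p2 AND p2) OR (p1 AND p2 AND NOT p1) OR (p1 AND NOT p3 AND p2) OR (p1 AND NOT p3 AND NOT p1) OR (NOT p2 AND p2 AND p2) OR (NOT p2 AND p2 AND NOT p1) OR (NOT p2 AND NOT p3 AND p2) OR (NOT p2 AND NOT p3 AND NOT p1)   — distribute AND over OR
≡ (p1 AND p2) OR (NOT p2 AND NOT p3 AND NOT p1)   — simplify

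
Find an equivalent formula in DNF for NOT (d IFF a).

(d AND NOT a) OR (a AND NOT d)

NOT (d IFF a)
≡ NOT ((d IMPLIES a) AND (a IMPLIES d))
≡ NOT ((NOT d OR a) AND (a IMPLIES d))
≡ NOT ((NOT d OR a) AND (NOT a OR d))
≡ NOT (NOT d OR a) OR NOT (NOT a OR d)
≡ (NOT NOT d AND NOT a) OR NOT (NOT a OR d)
≡ (d AND NOT a) OR NOT (NOT a OR d)
≡ (d AND NOT a) OR (NOT NOT a AND NOT d)
≡ (d AND NOT a) OR (a AND NOT d)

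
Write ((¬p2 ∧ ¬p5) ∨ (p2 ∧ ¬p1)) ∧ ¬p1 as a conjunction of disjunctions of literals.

((¬p2 ∧ ¬p5) ∨ (p2 ∧ ¬p1)) ∧ ¬p1
⇔ (¬p2 ∨ p2) ∧ (¬p2 ∨ ¬p1) ∧ (¬p5 ∨ p2) ∧ (¬p5 ∨ ¬p1) ∧ ¬p1
⇔ (¬p5 ∨ p2) ∧ ¬p1

(¬p5 ∨ p2) ∧ ¬p1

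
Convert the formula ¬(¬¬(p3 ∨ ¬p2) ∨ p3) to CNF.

¬p3 ∧ p2

¬(¬¬(p3 ∨ ¬p2) ∨ p3)
≡ ¬¬¬(p3 ∨ ¬p2) ∧ ¬p3   [De Morgan]
≡ ¬(p3 ∨ ¬p2) ∧ ¬p3   [double negation]
≡ ¬p3 ∧ ¬¬p2 ∧ ¬p3   [De Morgan]
≡ ¬p3 ∧ p2 ∧ ¬p3   [double negation]
≡ ¬p3 ∧ p2   [simplify]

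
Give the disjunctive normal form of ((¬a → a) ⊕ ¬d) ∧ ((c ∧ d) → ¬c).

((¬a → a) ⊕ ¬d) ∧ ((c ∧ d) → ¬c)
≡ (((¬a → a) ∧ ¬¬d) ∨ (¬(¬a → a) ∧ ¬d)) ∧ ((c ∧ d) → ¬c)   [expand ⊕]
≡ (((¬¬a ∨ a) ∧ ¬¬d) ∨ (¬(¬a → a) ∧ ¬d)) ∧ ((c ∧ d) → ¬c)   [eliminate →]
≡ (((¬¬a ∨ a) ∧ ¬¬d) ∨ (¬(¬¬a ∨ a) ∧ ¬d)) ∧ ((c ∧ d) → ¬c)   [eliminate →]
≡ (((¬¬a ∨ a) ∧ ¬¬d) ∨ (¬(¬¬a ∨ a) ∧ ¬d)) ∧ (¬(c ∧ d) ∨ ¬c)   [eliminate →]
≡ (((a ∨ a) ∧ ¬¬d) ∨ (¬(¬¬a ∨ a) ∧ ¬d)) ∧ (¬(c ∧ d) ∨ ¬c)   [double negation]
≡ (((a ∨ a) ∧ d) ∨ (¬(¬¬a ∨ a) ∧ ¬d)) ∧ (¬(c ∧ d) ∨ ¬c)   [double negation]
≡ (((a ∨ a) ∧ d) ∨ (¬¬¬a ∧ ¬a ∧ ¬d)) ∧ (¬(c ∧ d) ∨ ¬c)   [De Morgan]
≡ (((a ∨ a) ∧ d) ∨ (¬a ∧ ¬a ∧ ¬d)) ∧ (¬(c ∧ d) ∨ ¬c)   [double negation]
≡ (((a ∨ a) ∧ d) ∨ (¬a ∧ ¬a ∧ ¬d)) ∧ (¬c ∨ ¬d ∨ ¬c)   [De Morgan]
≡ (a ∧ d ∧ ¬c) ∨ (a ∧ d ∧ ¬d) ∨ (a ∧ d ∧ ¬c) ∨ (a ∧ d ∧ ¬c) ∨ (a ∧ d ∧ ¬d) ∨ (a ∧ d ∧ ¬c) ∨ (¬a ∧ ¬a ∧ ¬d ∧ ¬c) ∨ (¬a ∧ ¬a ∧ ¬d ∧ ¬d) ∨ (¬a ∧ ¬a ∧ ¬d ∧ ¬c)   [distribute ∧ over ∨]
≡ (a ∧ d ∧ ¬c) ∨ (¬a ∧ ¬d)   [simplify]

(a ∧ d ∧ ¬c) ∨ (¬a ∧ ¬d)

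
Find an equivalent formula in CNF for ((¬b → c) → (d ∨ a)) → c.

(b ∨ c) ∧ (¬d ∨ c) ∧ (¬a ∨ c)

((¬b → c) → (d ∨ a)) → c
≡ ¬((¬b → c) → (d ∨ a)) ∨ c   [eliminate →]
≡ ¬(¬(¬b → c) ∨ d ∨ a) ∨ c   [eliminate →]
≡ ¬(¬(¬¬b ∨ c) ∨ d ∨ a) ∨ c   [eliminate →]
≡ (¬¬(¬¬b ∨ c) ∧ ¬d ∧ ¬a) ∨ c   [De Morgan]
≡ ((¬¬b ∨ c) ∧ ¬d ∧ ¬a) ∨ c   [double negation]
≡ ((b ∨ c) ∧ ¬d ∧ ¬a) ∨ c   [double negation]
≡ (b ∨ c ∨ c) ∧ (¬d ∨ c) ∧ (¬a ∨ c)   [distribute ∨ over ∧]
≡ (b ∨ c) ∧ (¬d ∨ c) ∧ (¬a ∨ c)   [simplify]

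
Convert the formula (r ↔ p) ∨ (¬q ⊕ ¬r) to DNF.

(¬r ∧ ¬p) ∨ (p ∧ r) ∨ (¬q ∧ r) ∨ (q ∧ ¬r)

(r ↔ p) ∨ (¬q ⊕ ¬r)
≡ ((r → p) ∧ (p → r)) ∨ (¬q ⊕ ¬r)
≡ ((¬r ∨ p) ∧ (p → r)) ∨ (¬q ⊕ ¬r)
≡ ((¬r ∨ p) ∧ (¬p ∨ r)) ∨ (¬q ⊕ ¬r)
≡ ((¬r ∨ p) ∧ (¬p ∨ r)) ∨ (¬q ∧ ¬¬r) ∨ (¬¬q ∧ ¬r)
≡ ((¬r ∨ p) ∧ (¬p ∨ r)) ∨ (¬q ∧ r) ∨ (¬¬q ∧ ¬r)
≡ ((¬r ∨ p) ∧ (¬p ∨ r)) ∨ (¬q ∧ r) ∨ (q ∧ ¬r)
≡ (¬r ∧ ¬p) ∨ (¬r ∧ r) ∨ (p ∧ ¬p) ∨ (p ∧ r) ∨ (¬q ∧ r) ∨ (q ∧ ¬r)
≡ (¬r ∧ ¬p) ∨ (p ∧ r) ∨ (¬q ∧ r) ∨ (q ∧ ¬r)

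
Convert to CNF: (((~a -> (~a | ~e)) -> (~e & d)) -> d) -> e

(e | d) & (~d | e)

(((~a -> (~a | ~e)) -> (~e & d)) -> d) -> e
≡ ~(((~a -> (~a | ~e)) -> (~e & d)) -> d) | e   [eliminate ->]
≡ ~(~((~a -> (~a | ~e)) -> (~e & d)) | d) | e   [eliminate ->]
≡ ~(~(~(~a -> (~a | ~e)) | (~e & d)) | d) | e   [eliminate ->]
≡ ~(~(~(~~a | ~a | ~e) | (~e & d)) | d) | e   [eliminate ->]
≡ (~~(~(~~a | ~a | ~e) | (~e & d)) & ~d) | e   [De Morgan]
≡ ((~(~~a | ~a | ~e) | (~e & d)) & ~d) | e   [double negation]
≡ (((~~~a & ~~a & ~~e) | (~e & d)) & ~d) | e   [De Morgan]
≡ (((~a & ~~a & ~~e) | (~e & d)) & ~d) | e   [double negation]
≡ (((~a & a & ~~e) | (~e & d)) & ~d) | e   [double negation]
≡ (((~a & a & e) | (~e & d)) & ~d) | e   [double negation]
≡ (~a | ~e | e) & (~a | d | e) & (a | ~e | e) & (a | d | e) & (e | ~e | e) & (e | d | e) & (~d | e)   [distribute | over &]
≡ (e | d) & (~d | e)   [simplify]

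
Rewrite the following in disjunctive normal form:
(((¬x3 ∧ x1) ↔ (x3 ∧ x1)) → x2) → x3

(¬x1 ∧ ¬x2) ∨ x3

(((¬x3 ∧ x1) ↔ (x3 ∧ x1)) → x2) → x3
≡ ¬(((¬x3 ∧ x1) ↔ (x3 ∧ x1)) → x2) ∨ x3   [eliminate →]
≡ ¬(¬((¬x3 ∧ x1) ↔ (x3 ∧ x1)) ∨ x2) ∨ x3   [eliminate →]
≡ ¬(¬(((¬x3 ∧ x1) → (x3 ∧ x1)) ∧ ((x3 ∧ x1) → (¬x3 ∧ x1))) ∨ x2) ∨ x3   [eliminate ↔]
≡ ¬(¬((¬(¬x3 ∧ x1) ∨ (x3 ∧ x1)) ∧ ((x3 ∧ x1) → (¬x3 ∧ x1))) ∨ x2) ∨ x3   [eliminate →]
≡ ¬(¬((¬(¬x3 ∧ x1) ∨ (x3 ∧ x1)) ∧ (¬(x3 ∧ x1) ∨ (¬x3 ∧ x1))) ∨ x2) ∨ x3   [eliminate →]
≡ (¬¬((¬(¬x3 ∧ x1) ∨ (x3 ∧ x1)) ∧ (¬(x3 ∧ x1) ∨ (¬x3 ∧ x1))) ∧ ¬x2) ∨ x3   [De Morgan]
≡ ((¬(¬x3 ∧ x1) ∨ (x3 ∧ x1)) ∧ (¬(x3 ∧ x1) ∨ (¬x3 ∧ x1)) ∧ ¬x2) ∨ x3   [double negation]
≡ ((¬¬x3 ∨ ¬x1 ∨ (x3 ∧ x1)) ∧ (¬(x3 ∧ x1) ∨ (¬x3 ∧ x1)) ∧ ¬x2) ∨ x3   [De Morgan]
≡ ((x3 ∨ ¬x1 ∨ (x3 ∧ x1)) ∧ (¬(x3 ∧ x1) ∨ (¬x3 ∧ x1)) ∧ ¬x2) ∨ x3   [double negation]
≡ ((x3 ∨ ¬x1 ∨ (x3 ∧ x1)) ∧ (¬x3 ∨ ¬x1 ∨ (¬x3 ∧ x1)) ∧ ¬x2) ∨ x3   [De Morgan]
≡ (x3 ∧ ¬x3 ∧ ¬x2) ∨ (x3 ∧ ¬x1 ∧ ¬x2) ∨ (x3 ∧ ¬x3 ∧ x1 ∧ ¬x2) ∨ (¬x1 ∧ ¬x3 ∧ ¬x2) ∨ (¬x1 ∧ ¬x1 ∧ ¬x2) ∨ (¬x1 ∧ ¬x3 ∧ x1 ∧ ¬x2) ∨ (x3 ∧ x1 ∧ ¬x3 ∧ ¬x2) ∨ (x3 ∧ x1 ∧ ¬x1 ∧ ¬x2) ∨ (x3 ∧ x1 ∧ ¬x3 ∧ x1 ∧ ¬x2) ∨ x3   [distribute ∧ over ∨]
≡ (¬x1 ∧ ¬x2) ∨ x3   [simplify]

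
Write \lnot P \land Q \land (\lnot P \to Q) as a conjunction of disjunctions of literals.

\lnot P \land Q \land (\lnot P \to Q)
≡ \lnot P \land Q \land (\lnot \lnot P \lor Q)   [eliminate \to]
≡ \lnot P \land Q \land (P \lor Q)   [double negation]
≡ \lnot P \land Q   [simplify]

\lnot P \land Q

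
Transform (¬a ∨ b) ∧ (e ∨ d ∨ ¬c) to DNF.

(¬a ∧ e) ∨ (¬a ∧ d) ∨ (¬a ∧ ¬c) ∨ (b ∧ e) ∨ (b ∧ d) ∨ (b ∧ ¬c)

(¬a ∨ b) ∧ (e ∨ d ∨ ¬c)
≡ (¬a ∧ e) ∨ (¬a ∧ d) ∨ (¬a ∧ ¬c) ∨ (b ∧ e) ∨ (b ∧ d) ∨ (b ∧ ¬c)   [distribute ∧ over ∨]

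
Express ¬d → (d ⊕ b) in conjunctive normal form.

¬d → (d ⊕ b)
≡ ¬¬d ∨ (d ⊕ b)   [eliminate →]
≡ ¬¬d ∨ ((d ∨ b) ∧ ¬(d ∧ b))   [expand ⊕]
≡ d ∨ ((d ∨ b) ∧ ¬(d ∧ b))   [double negation]
≡ d ∨ ((d ∨ b) ∧ (¬d ∨ ¬b))   [De Morgan]
≡ (d ∨ d ∨ b) ∧ (d ∨ ¬d ∨ ¬b)   [distribute ∨ over ∧]
≡ d ∨ b   [simplify]

d ∨ b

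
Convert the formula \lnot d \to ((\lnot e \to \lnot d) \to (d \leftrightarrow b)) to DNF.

d \lor \lnot d \land \lnot b

\lnot d \to ((\lnot e \to \lnot d) \to (d \leftrightarrow b))
= \lnot \lnot d \lor ((\lnot e \to \lnot d) \to (d \leftrightarrow b))   — eliminate \to
= \lnot \lnot d \lor \lnot (\lnot e \to \lnot d) \lor (d \leftrightarrow b)   — eliminate \to
= \lnot \lnot d \lor \lnot (\lnot \lnot e \lor \lnot d) \lor (d \leftrightarrow b)   — eliminate \to
= \lnot \lnot d \lor \lnot (\lnot \lnot e \lor \lnot d) \lor (d \to b) \land (b \to d)   — eliminate \leftrightarrow
= \lnot \lnot d \lor \lnot (\lnot \lnot e \lor \lnot d) \lor (\lnot d \lor b) \land (b \to d)   — eliminate \to
= \lnot \lnot d \lor \lnot (\lnot \lnot e \lor \lnot d) \lor (\lnot d \lor b) \land (\lnot b \lor d)   — eliminate \to
= d \lor \lnot (\lnot \lnot e \lor \lnot d) \lor (\lnot d \lor b) \land (\lnot b \lor d)   — double negation
= d \lor \lnot \lnot \lnot e \land \lnot \lnot d \lor (\lnot d \lor b) \land (\lnot b \lor d)   — De Morgan
= d \lor \lnot e \land \lnot \lnot d \lor (\lnot d \lor b) \land (\lnot b \lor d)   — double negation
= d \lor \lnot e \land d \lor (\lnot d \lor b) \land (\lnot b \lor d)   — double negation
= d \lor \lnot e \land d \lor \lnot d \land \lnot b \lor \lnot d \land d \lor b \land \lnot b \lor b \land d   — distribute \land over \lor
= d \lor \lnot d \land \lnot b   — simplify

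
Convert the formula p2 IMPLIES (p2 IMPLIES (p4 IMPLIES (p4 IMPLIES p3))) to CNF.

NOT p2 OR NOT p4 OR p3

p2 IMPLIES (p2 IMPLIES (p4 IMPLIES (p4 IMPLIES p3)))
≡ NOT p2 OR (p2 IMPLIES (p4 IMPLIES (p4 IMPLIES p3)))
≡ NOT p2 OR NOT p2 OR (p4 IMPLIES (p4 IMPLIES p3))
≡ NOT p2 OR NOT p2 OR NOT p4 OR (p4 IMPLIES p3)
≡ NOT p2 OR NOT p2 OR NOT p4 OR NOT p4 OR p3
≡ NOT p2 OR NOT p4 OR p3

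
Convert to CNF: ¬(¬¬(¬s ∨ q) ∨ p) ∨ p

(s ∨ p) ∧ (¬q ∨ p)

¬(¬¬(¬s ∨ q) ∨ p) ∨ p
≡ (¬¬¬(¬s ∨ q) ∧ ¬p) ∨ p   [De Morgan]
≡ (¬(¬s ∨ q) ∧ ¬p) ∨ p   [double negation]
≡ (¬¬s ∧ ¬q ∧ ¬p) ∨ p   [De Morgan]
≡ (s ∧ ¬q ∧ ¬p) ∨ p   [double negation]
≡ (s ∨ p) ∧ (¬q ∨ p) ∧ (¬p ∨ p)   [distribute ∨ over ∧]
≡ (s ∨ p) ∧ (¬q ∨ p)   [simplify]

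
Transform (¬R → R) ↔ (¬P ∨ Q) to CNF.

(¬R → R) ↔ (¬P ∨ Q)
⇔ ((¬R → R) → (¬P ∨ Q)) ∧ ((¬P ∨ Q) → (¬R → R))   [eliminate ↔]
⇔ (¬(¬R → R) ∨ ¬P ∨ Q) ∧ ((¬P ∨ Q) → (¬R → R))   [eliminate →]
⇔ (¬(¬¬R ∨ R) ∨ ¬P ∨ Q) ∧ ((¬P ∨ Q) → (¬R → R))   [eliminate →]
⇔ (¬(¬¬R ∨ R) ∨ ¬P ∨ Q) ∧ (¬(¬P ∨ Q) ∨ (¬R → R))   [eliminate →]
⇔ (¬(¬¬R ∨ R) ∨ ¬P ∨ Q) ∧ (¬(¬P ∨ Q) ∨ ¬¬R ∨ R)   [eliminate →]
⇔ ((¬¬¬R ∧ ¬R) ∨ ¬P ∨ Q) ∧ (¬(¬P ∨ Q) ∨ ¬¬R ∨ R)   [De Morgan]
⇔ ((¬R ∧ ¬R) ∨ ¬P ∨ Q) ∧ (¬(¬P ∨ Q) ∨ ¬¬R ∨ R)   [double negation]
⇔ ((¬R ∧ ¬R) ∨ ¬P ∨ Q) ∧ ((¬¬P ∧ ¬Q) ∨ ¬¬R ∨ R)   [De Morgan]
⇔ ((¬R ∧ ¬R) ∨ ¬P ∨ Q) ∧ ((P ∧ ¬Q) ∨ ¬¬R ∨ R)   [double negation]
⇔ ((¬R ∧ ¬R) ∨ ¬P ∨ Q) ∧ ((P ∧ ¬Q) ∨ R ∨ R)   [double negation]
⇔ (¬R ∨ ¬P ∨ Q) ∧ (¬R ∨ ¬P ∨ Q) ∧ (P ∨ R ∨ R) ∧ (¬Q ∨ R ∨ R)   [distribute ∨ over ∧]
⇔ (¬R ∨ ¬P ∨ Q) ∧ (P ∨ R) ∧ (¬Q ∨ R)   [simplify]

(¬R ∨ ¬P ∨ Q) ∧ (P ∨ R) ∧ (¬Q ∨ R)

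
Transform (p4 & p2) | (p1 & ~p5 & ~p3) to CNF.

(p4 & p2) | (p1 & ~p5 & ~p3)
≡ (p4 | p1) & (p4 | ~p5) & (p4 | ~p3) & (p2 | p1) & (p2 | ~p5) & (p2 | ~p3)   — distribute | over &

(p4 | p1) & (p4 | ~p5) & (p4 | ~p3) & (p2 | p1) & (p2 | ~p5) & (p2 | ~p3)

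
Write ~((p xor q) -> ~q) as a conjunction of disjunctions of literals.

(~p | ~q) & q

~((p xor q) -> ~q)
= ~(~(p xor q) | ~q)   [eliminate ->]
= ~(~((p | q) & ~(p & q)) | ~q)   [expand xor]
= ~~((p | q) & ~(p & q)) & ~~q   [De Morgan]
= (p | q) & ~(p & q) & ~~q   [double negation]
= (p | q) & (~p | ~q) & ~~q   [De Morgan]
= (p | q) & (~p | ~q) & q   [double negation]
= (~p | ~q) & q   [simplify]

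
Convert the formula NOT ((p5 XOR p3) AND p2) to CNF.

(NOT p5 OR p3 OR NOT p2) AND (NOT p3 OR p5 OR NOT p2)

NOT ((p5 XOR p3) AND p2)
≡ NOT ((p5 OR p3) AND NOT (p5 AND p3) AND p2)   [expand XOR]
≡ NOT (p5 OR p3) OR NOT NOT (p5 AND p3) OR NOT p2   [De Morgan]
≡ (NOT p5 AND NOT p3) OR NOT NOT (p5 AND p3) OR NOT p2   [De Morgan]
≡ (NOT p5 AND NOT p3) OR (p5 AND p3) OR NOT p2   [double negation]
≡ (NOT p5 OR p5 OR NOT p2) AND (NOT p5 OR p3 OR NOT p2) AND (NOT p3 OR p5 OR NOT p2) AND (NOT p3 OR p3 OR NOT p2)   [distribute OR over AND]
≡ (NOT p5 OR p3 OR NOT p2) AND (NOT p3 OR p5 OR NOT p2)   [simplify]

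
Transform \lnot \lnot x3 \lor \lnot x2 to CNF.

\lnot \lnot x3 \lor \lnot x2
≡ x3 \lor \lnot x2

x3 \lor \lnot x2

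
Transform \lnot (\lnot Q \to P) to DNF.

\lnot (\lnot Q \to P)
≡ \lnot (\lnot \lnot Q \lor P)
≡ \lnot \lnot \lnot Q \land \lnot P
≡ \lnot Q \land \lnot P

\lnot Q \land \lnot P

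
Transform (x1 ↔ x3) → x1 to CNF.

x1 ∨ x3

(x1 ↔ x3) → x1
≡ ¬(x1 ↔ x3) ∨ x1
≡ ¬((x1 → x3) ∧ (x3 → x1)) ∨ x1
≡ ¬((¬x1 ∨ x3) ∧ (x3 → x1)) ∨ x1
≡ ¬((¬x1 ∨ x3) ∧ (¬x3 ∨ x1)) ∨ x1
≡ ¬(¬x1 ∨ x3) ∨ ¬(¬x3 ∨ x1) ∨ x1
≡ (¬¬x1 ∧ ¬x3) ∨ ¬(¬x3 ∨ x1) ∨ x1
≡ (x1 ∧ ¬x3) ∨ ¬(¬x3 ∨ x1) ∨ x1
≡ (x1 ∧ ¬x3) ∨ (¬¬x3 ∧ ¬x1) ∨ x1
≡ (x1 ∧ ¬x3) ∨ (x3 ∧ ¬x1) ∨ x1
≡ (x1 ∨ x3 ∨ x1) ∧ (x1 ∨ ¬x1 ∨ x1) ∧ (¬x3 ∨ x3 ∨ x1) ∧ (¬x3 ∨ ¬x1 ∨ x1)
≡ x1 ∨ x3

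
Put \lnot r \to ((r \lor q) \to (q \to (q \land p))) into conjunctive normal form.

r \lor \lnot q \lor p

\lnot r \to ((r \lor q) \to (q \to (q \land p)))
⇔ \lnot \lnot r \lor ((r \lor q) \to (q \to (q \land p)))   (eliminate \to)
⇔ \lnot \lnot r \lor \lnot (r \lor q) \lor (q \to (q \land p))   (eliminate \to)
⇔ \lnot \lnot r \lor \lnot (r \lor q) \lor \lnot q \lor (q \land p)   (eliminate \to)
⇔ r \lor \lnot (r \lor q) \lor \lnot q \lor (q \land p)   (double negation)
⇔ r \lor (\lnot r \land \lnot q) \lor \lnot q \lor (q \land p)   (De Morgan)
⇔ (r \lor \lnot r \lor \lnot q \lor q) \land (r \lor \lnot r \lor \lnot q \lor p) \land (r \lor \lnot q \lor \lnot q \lor q) \land (r \lor \lnot q \lor \lnot q \lor p)   (distribute \lor over \land)
⇔ r \lor \lnot q \lor p   (simplify)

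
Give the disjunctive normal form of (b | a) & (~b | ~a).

(b | a) & (~b | ~a)
≡ (b & ~b) | (b & ~a) | (a & ~b) | (a & ~a)   (distribute & over |)
≡ (b & ~a) | (a & ~b)   (simplify)

(b & ~a) | (a & ~b)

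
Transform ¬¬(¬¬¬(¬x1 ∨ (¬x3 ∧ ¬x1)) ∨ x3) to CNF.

¬¬(¬¬¬(¬x1 ∨ (¬x3 ∧ ¬x1)) ∨ x3)
≡ ¬¬¬(¬x1 ∨ (¬x3 ∧ ¬x1)) ∨ x3
≡ ¬(¬x1 ∨ (¬x3 ∧ ¬x1)) ∨ x3
≡ (¬¬x1 ∧ ¬(¬x3 ∧ ¬x1)) ∨ x3
≡ (x1 ∧ ¬(¬x3 ∧ ¬x1)) ∨ x3
≡ (x1 ∧ (¬¬x3 ∨ ¬¬x1)) ∨ x3
≡ (x1 ∧ (x3 ∨ ¬¬x1)) ∨ x3
≡ (x1 ∧ (x3 ∨ x1)) ∨ x3
≡ (x1 ∨ x3) ∧ (x3 ∨ x1 ∨ x3)
≡ x1 ∨ x3

x1 ∨ x3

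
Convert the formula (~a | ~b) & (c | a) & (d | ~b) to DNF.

(~a | ~b) & (c | a) & (d | ~b)
⇔ (~a & c & d) | (~a & c & ~b) | (~a & a & d) | (~a & a & ~b) | (~b & c & d) | (~b & c & ~b) | (~b & a & d) | (~b & a & ~b)   [distribute & over |]
⇔ (~a & c & d) | (~b & c) | (~b & a)   [simplify]

(~a & c & d) | (~b & c) | (~b & a)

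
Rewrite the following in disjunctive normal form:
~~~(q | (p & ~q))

~~~(q | (p & ~q))
≡ ~(q | (p & ~q))   [double negation]
≡ ~q & ~(p & ~q)   [De Morgan]
≡ ~q & (~p | ~~q)   [De Morgan]
≡ ~q & (~p | q)   [double negation]
≡ (~q & ~p) | (~q & q)   [distribute & over |]
≡ ~q & ~p   [simplify]

~q & ~p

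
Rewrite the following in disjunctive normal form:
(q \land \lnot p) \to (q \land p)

\lnot q \lor p

(q \land \lnot p) \to (q \land p)
= \lnot (q \land \lnot p) \lor (q \land p)   — eliminate \to
= \lnot q \lor \lnot \lnot p \lor (q \land p)   — De Morgan
= \lnot q \lor p \lor (q \land p)   — double negation
= \lnot q \lor p   — simplify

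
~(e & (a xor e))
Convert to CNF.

~e | a

~(e & (a xor e))
≡ ~(e & (a | e) & ~(a & e))   (expand xor)
≡ ~e | ~(a | e) | ~~(a & e)   (De Morgan)
≡ ~e | (~a & ~e) | ~~(a & e)   (De Morgan)
≡ ~e | (~a & ~e) | (a & e)   (double negation)
≡ (~e | ~a | a) & (~e | ~a | e) & (~e | ~e | a) & (~e | ~e | e)   (distribute | over &)
≡ ~e | a   (simplify)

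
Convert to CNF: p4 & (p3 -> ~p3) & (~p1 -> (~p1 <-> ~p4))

p4 & ~p3 & (p1 | ~p4)

p4 & (p3 -> ~p3) & (~p1 -> (~p1 <-> ~p4))
≡ p4 & (~p3 | ~p3) & (~p1 -> (~p1 <-> ~p4))   [eliminate ->]
≡ p4 & (~p3 | ~p3) & (~~p1 | (~p1 <-> ~p4))   [eliminate ->]
≡ p4 & (~p3 | ~p3) & (~~p1 | ((~p1 -> ~p4) & (~p4 -> ~p1)))   [eliminate <->]
≡ p4 & (~p3 | ~p3) & (~~p1 | ((~~p1 | ~p4) & (~p4 -> ~p1)))   [eliminate ->]
≡ p4 & (~p3 | ~p3) & (~~p1 | ((~~p1 | ~p4) & (~~p4 | ~p1)))   [eliminate ->]
≡ p4 & (~p3 | ~p3) & (p1 | ((~~p1 | ~p4) & (~~p4 | ~p1)))   [double negation]
≡ p4 & (~p3 | ~p3) & (p1 | ((p1 | ~p4) & (~~p4 | ~p1)))   [double negation]
≡ p4 & (~p3 | ~p3) & (p1 | ((p1 | ~p4) & (p4 | ~p1)))   [double negation]
≡ p4 & (~p3 | ~p3) & (p1 | p1 | ~p4) & (p1 | p4 | ~p1)   [distribute | over &]
≡ p4 & ~p3 & (p1 | ~p4)   [simplify]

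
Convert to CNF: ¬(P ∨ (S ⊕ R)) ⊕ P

¬(P ∨ (S ⊕ R)) ⊕ P
⇔ (¬(P ∨ (S ⊕ R)) ∨ P) ∧ ¬(¬(P ∨ (S ⊕ R)) ∧ P)   (expand ⊕)
⇔ (¬(P ∨ ((S ∨ R) ∧ ¬(S ∧ R))) ∨ P) ∧ ¬(¬(P ∨ (S ⊕ R)) ∧ P)   (expand ⊕)
⇔ (¬(P ∨ ((S ∨ R) ∧ ¬(S ∧ R))) ∨ P) ∧ ¬(¬(P ∨ ((S ∨ R) ∧ ¬(S ∧ R))) ∧ P)   (expand ⊕)
⇔ ((¬P ∧ ¬((S ∨ R) ∧ ¬(S ∧ R))) ∨ P) ∧ ¬(¬(P ∨ ((S ∨ R) ∧ ¬(S ∧ R))) ∧ P)   (De Morgan)
⇔ ((¬P ∧ (¬(S ∨ R) ∨ ¬¬(S ∧ R))) ∨ P) ∧ ¬(¬(P ∨ ((S ∨ R) ∧ ¬(S ∧ R))) ∧ P)   (De Morgan)
⇔ ((¬P ∧ ((¬S ∧ ¬R) ∨ ¬¬(S ∧ R))) ∨ P) ∧ ¬(¬(P ∨ ((S ∨ R) ∧ ¬(S ∧ R))) ∧ P)   (De Morgan)
⇔ ((¬P ∧ ((¬S ∧ ¬R) ∨ (S ∧ R))) ∨ P) ∧ ¬(¬(P ∨ ((S ∨ R) ∧ ¬(S ∧ R))) ∧ P)   (double negation)
⇔ ((¬P ∧ ((¬S ∧ ¬R) ∨ (S ∧ R))) ∨ P) ∧ (¬¬(P ∨ ((S ∨ R) ∧ ¬(S ∧ R))) ∨ ¬P)   (De Morgan)
⇔ ((¬P ∧ ((¬S ∧ ¬R) ∨ (S ∧ R))) ∨ P) ∧ (P ∨ ((S ∨ R) ∧ ¬(S ∧ R)) ∨ ¬P)   (double negation)
⇔ ((¬P ∧ ((¬S ∧ ¬R) ∨ (S ∧ R))) ∨ P) ∧ (P ∨ ((S ∨ R) ∧ (¬S ∨ ¬R)) ∨ ¬P)   (De Morgan)
⇔ (¬P ∨ P) ∧ (¬S ∨ S ∨ P) ∧ (¬S ∨ R ∨ P) ∧ (¬R ∨ S ∨ P) ∧ (¬R ∨ R ∨ P) ∧ (P ∨ S ∨ R ∨ ¬P) ∧ (P ∨ ¬S ∨ ¬R ∨ ¬P)   (distribute ∨ over ∧)
⇔ (¬S ∨ R ∨ P) ∧ (¬R ∨ S ∨ P)   (simplify)

(¬S ∨ R ∨ P) ∧ (¬R ∨ S ∨ P)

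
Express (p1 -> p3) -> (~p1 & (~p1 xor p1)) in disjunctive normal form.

(p1 -> p3) -> (~p1 & (~p1 xor p1))
≡ ~(p1 -> p3) | (~p1 & (~p1 xor p1))   [eliminate ->]
≡ ~(~p1 | p3) | (~p1 & (~p1 xor p1))   [eliminate ->]
≡ ~(~p1 | p3) | (~p1 & ((~p1 & ~p1) | (~~p1 & p1)))   [expand xor]
≡ (~~p1 & ~p3) | (~p1 & ((~p1 & ~p1) | (~~p1 & p1)))   [De Morgan]
≡ (p1 & ~p3) | (~p1 & ((~p1 & ~p1) | (~~p1 & p1)))   [double negation]
≡ (p1 & ~p3) | (~p1 & ((~p1 & ~p1) | (p1 & p1)))   [double negation]
≡ (p1 & ~p3) | (~p1 & ~p1 & ~p1) | (~p1 & p1 & p1)   [distribute & over |]
≡ (p1 & ~p3) | ~p1   [simplify]

(p1 & ~p3) | ~p1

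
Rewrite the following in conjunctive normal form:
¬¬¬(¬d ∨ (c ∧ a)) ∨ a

¬¬¬(¬d ∨ (c ∧ a)) ∨ a
≡ ¬(¬d ∨ (c ∧ a)) ∨ a   [double negation]
≡ (¬¬d ∧ ¬(c ∧ a)) ∨ a   [De Morgan]
≡ (d ∧ ¬(c ∧ a)) ∨ a   [double negation]
≡ (d ∧ (¬c ∨ ¬a)) ∨ a   [De Morgan]
≡ (d ∨ a) ∧ (¬c ∨ ¬a ∨ a)   [distribute ∨ over ∧]
≡ d ∨ a   [simplify]

d ∨ a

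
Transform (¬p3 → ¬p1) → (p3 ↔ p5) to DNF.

(¬p3 → ¬p1) → (p3 ↔ p5)
⇔ ¬(¬p3 → ¬p1) ∨ (p3 ↔ p5)   — eliminate →
⇔ ¬(¬¬p3 ∨ ¬p1) ∨ (p3 ↔ p5)   — eliminate →
⇔ ¬(¬¬p3 ∨ ¬p1) ∨ ((p3 → p5) ∧ (p5 → p3))   — eliminate ↔
⇔ ¬(¬¬p3 ∨ ¬p1) ∨ ((¬p3 ∨ p5) ∧ (p5 → p3))   — eliminate →
⇔ ¬(¬¬p3 ∨ ¬p1) ∨ ((¬p3 ∨ p5) ∧ (¬p5 ∨ p3))   — eliminate →
⇔ (¬¬¬p3 ∧ ¬¬p1) ∨ ((¬p3 ∨ p5) ∧ (¬p5 ∨ p3))   — De Morgan
⇔ (¬p3 ∧ ¬¬p1) ∨ ((¬p3 ∨ p5) ∧ (¬p5 ∨ p3))   — double negation
⇔ (¬p3 ∧ p1) ∨ ((¬p3 ∨ p5) ∧ (¬p5 ∨ p3))   — double negation
⇔ (¬p3 ∧ p1) ∨ (¬p3 ∧ ¬p5) ∨ (¬p3 ∧ p3) ∨ (p5 ∧ ¬p5) ∨ (p5 ∧ p3)   — distribute ∧ over ∨
⇔ (¬p3 ∧ p1) ∨ (¬p3 ∧ ¬p5) ∨ (p5 ∧ p3)   — simplify

(¬p3 ∧ p1) ∨ (¬p3 ∧ ¬p5) ∨ (p5 ∧ p3)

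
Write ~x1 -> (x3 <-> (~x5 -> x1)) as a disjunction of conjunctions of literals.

x1 | (~x3 & ~x5 & ~x1) | (x5 & x3)

~x1 -> (x3 <-> (~x5 -> x1))
= ~~x1 | (x3 <-> (~x5 -> x1))   [eliminate ->]
= ~~x1 | ((x3 -> (~x5 -> x1)) & ((~x5 -> x1) -> x3))   [eliminate <->]
= ~~x1 | ((~x3 | (~x5 -> x1)) & ((~x5 -> x1) -> x3))   [eliminate ->]
= ~~x1 | ((~x3 | ~~x5 | x1) & ((~x5 -> x1) -> x3))   [eliminate ->]
= ~~x1 | ((~x3 | ~~x5 | x1) & (~(~x5 -> x1) | x3))   [eliminate ->]
= ~~x1 | ((~x3 | ~~x5 | x1) & (~(~~x5 | x1) | x3))   [eliminate ->]
= x1 | ((~x3 | ~~x5 | x1) & (~(~~x5 | x1) | x3))   [double negation]
= x1 | ((~x3 | x5 | x1) & (~(~~x5 | x1) | x3))   [double negation]
= x1 | ((~x3 | x5 | x1) & ((~~~x5 & ~x1) | x3))   [De Morgan]
= x1 | ((~x3 | x5 | x1) & ((~x5 & ~x1) | x3))   [double negation]
= x1 | (~x3 & ~x5 & ~x1) | (~x3 & x3) | (x5 & ~x5 & ~x1) | (x5 & x3) | (x1 & ~x5 & ~x1) | (x1 & x3)   [distribute & over |]
= x1 | (~x3 & ~x5 & ~x1) | (x5 & x3)   [simplify]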